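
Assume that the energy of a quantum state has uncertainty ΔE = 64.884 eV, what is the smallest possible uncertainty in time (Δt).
5.072 as

Using the energy-time uncertainty principle:
ΔEΔt ≥ ℏ/2

The minimum uncertainty in time is:
Δt_min = ℏ/(2ΔE)
Δt_min = (1.055e-34 J·s) / (2 × 1.040e-17 J)
Δt_min = 5.072e-18 s = 5.072 as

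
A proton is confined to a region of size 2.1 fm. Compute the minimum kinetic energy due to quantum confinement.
1.176 MeV

Using the uncertainty principle:

1. Position uncertainty: Δx ≈ 2.100e-15 m
2. Minimum momentum uncertainty: Δp = ℏ/(2Δx) = 2.511e-20 kg·m/s
3. Minimum kinetic energy:
   KE = (Δp)²/(2m) = (2.511e-20)²/(2 × 1.673e-27 kg)
   KE = 1.885e-13 J = 1.176 MeV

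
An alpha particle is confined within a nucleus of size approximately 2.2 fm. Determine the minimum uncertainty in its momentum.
2.397 × 10^-20 kg·m/s

Using the Heisenberg uncertainty principle:
ΔxΔp ≥ ℏ/2

With Δx ≈ L = 2.200e-15 m (the confinement size):
Δp_min = ℏ/(2Δx)
Δp_min = (1.055e-34 J·s) / (2 × 2.200e-15 m)
Δp_min = 2.397e-20 kg·m/s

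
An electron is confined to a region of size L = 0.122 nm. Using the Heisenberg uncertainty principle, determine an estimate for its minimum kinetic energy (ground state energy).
639.946 meV

Using the uncertainty principle to estimate ground state energy:

1. The position uncertainty is approximately the confinement size:
   Δx ≈ L = 1.220e-10 m

2. From ΔxΔp ≥ ℏ/2, the minimum momentum uncertainty is:
   Δp ≈ ℏ/(2L) = 4.322e-25 kg·m/s

3. The kinetic energy is approximately:
   KE ≈ (Δp)²/(2m) = (4.322e-25)²/(2 × 9.109e-31 kg)
   KE ≈ 1.025e-19 J = 639.946 meV

This is an order-of-magnitude estimate of the ground state energy.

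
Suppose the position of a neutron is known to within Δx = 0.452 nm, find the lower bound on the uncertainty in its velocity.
69.648 m/s

Using the Heisenberg uncertainty principle and Δp = mΔv:
ΔxΔp ≥ ℏ/2
Δx(mΔv) ≥ ℏ/2

The minimum uncertainty in velocity is:
Δv_min = ℏ/(2mΔx)
Δv_min = (1.055e-34 J·s) / (2 × 1.675e-27 kg × 4.520e-10 m)
Δv_min = 6.965e+01 m/s = 69.648 m/s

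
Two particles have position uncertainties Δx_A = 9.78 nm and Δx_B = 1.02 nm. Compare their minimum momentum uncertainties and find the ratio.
Particle B has the larger minimum momentum uncertainty, by a factor of 9.59.

For each particle, the minimum momentum uncertainty is Δp_min = ℏ/(2Δx):

Particle A: Δp_A = ℏ/(2×9.780e-09 m) = 5.391e-27 kg·m/s
Particle B: Δp_B = ℏ/(2×1.020e-09 m) = 5.169e-26 kg·m/s

Ratio: Δp_B/Δp_A = 9.59

Since Δp_min ∝ 1/Δx, the particle with smaller position uncertainty (B) has larger momentum uncertainty.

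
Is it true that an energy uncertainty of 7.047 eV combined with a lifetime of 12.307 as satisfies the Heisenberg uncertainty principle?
No, it violates the uncertainty relation.

Calculate the product ΔEΔt:
ΔE = 7.047 eV = 1.129e-18 J
ΔEΔt = (1.129e-18 J) × (1.231e-17 s)
ΔEΔt = 1.390e-35 J·s

Compare to the minimum allowed value ℏ/2:
ℏ/2 = 5.273e-35 J·s

Since ΔEΔt = 1.390e-35 J·s < 5.273e-35 J·s = ℏ/2,
this violates the uncertainty relation.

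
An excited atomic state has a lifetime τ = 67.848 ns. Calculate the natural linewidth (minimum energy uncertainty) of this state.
4.851 neV

Using the energy-time uncertainty principle:
ΔEΔt ≥ ℏ/2

The lifetime τ represents the time uncertainty Δt.
The natural linewidth (minimum energy uncertainty) is:

ΔE = ℏ/(2τ)
ΔE = (1.055e-34 J·s) / (2 × 6.785e-08 s)
ΔE = 7.772e-28 J = 4.851 neV

This natural linewidth limits the precision of spectroscopic measurements.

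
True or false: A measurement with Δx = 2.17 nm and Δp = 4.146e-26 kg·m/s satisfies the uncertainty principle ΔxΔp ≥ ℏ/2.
Yes, it satisfies the uncertainty principle.

Calculate the product ΔxΔp:
ΔxΔp = (2.170e-09 m) × (4.146e-26 kg·m/s)
ΔxΔp = 8.997e-35 J·s

Compare to the minimum allowed value ℏ/2:
ℏ/2 = 5.273e-35 J·s

Since ΔxΔp = 8.997e-35 J·s ≥ 5.273e-35 J·s = ℏ/2,
the measurement satisfies the uncertainty principle.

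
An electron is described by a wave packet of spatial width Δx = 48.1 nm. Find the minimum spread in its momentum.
1.096 × 10^-27 kg·m/s

For a wave packet, the spatial width Δx and momentum spread Δp are related by the uncertainty principle:
ΔxΔp ≥ ℏ/2

The minimum momentum spread is:
Δp_min = ℏ/(2Δx)
Δp_min = (1.055e-34 J·s) / (2 × 4.810e-08 m)
Δp_min = 1.096e-27 kg·m/s

A wave packet cannot have both a well-defined position and well-defined momentum.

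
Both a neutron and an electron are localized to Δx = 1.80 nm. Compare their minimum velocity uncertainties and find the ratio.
The electron has the larger minimum velocity uncertainty, by a ratio of 1838.7.

For both particles, Δp_min = ℏ/(2Δx) = 2.929e-26 kg·m/s (same for both).

The velocity uncertainty is Δv = Δp/m:
- neutron: Δv = 2.929e-26 / 1.675e-27 = 1.749e+01 m/s = 17.490 m/s
- electron: Δv = 2.929e-26 / 9.109e-31 = 3.216e+04 m/s = 32.158 km/s

Ratio: 3.216e+04 / 1.749e+01 = 1838.7

The lighter particle has larger velocity uncertainty because Δv ∝ 1/m.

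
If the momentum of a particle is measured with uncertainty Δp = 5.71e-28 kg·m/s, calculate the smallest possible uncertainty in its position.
92.344 nm

Using the Heisenberg uncertainty principle:
ΔxΔp ≥ ℏ/2

The minimum uncertainty in position is:
Δx_min = ℏ/(2Δp)
Δx_min = (1.055e-34 J·s) / (2 × 5.710e-28 kg·m/s)
Δx_min = 9.234e-08 m = 92.344 nm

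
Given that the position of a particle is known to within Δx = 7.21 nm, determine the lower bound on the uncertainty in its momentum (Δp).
7.313 × 10^-27 kg·m/s

Using the Heisenberg uncertainty principle:
ΔxΔp ≥ ℏ/2

The minimum uncertainty in momentum is:
Δp_min = ℏ/(2Δx)
Δp_min = (1.055e-34 J·s) / (2 × 7.210e-09 m)
Δp_min = 7.313e-27 kg·m/s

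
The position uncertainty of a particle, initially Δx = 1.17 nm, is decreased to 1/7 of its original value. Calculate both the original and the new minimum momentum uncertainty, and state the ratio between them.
Original Δp_min = 4.507 × 10^-26 kg·m/s; new Δp'_min = 3.155 × 10^-25 kg·m/s; ratio Δp'_min/Δp_min = 7.

From the uncertainty principle ΔxΔp ≥ ℏ/2, the minimum momentum uncertainty is Δp_min = ℏ/(2Δx).

Original (Δx = 1.17 nm = 1.170e-09 m):
Δp_min = (1.055e-34 J·s)/(2 × 1.170e-09 m) = 4.507e-26 kg·m/s

When Δx → (1/7)Δx:
Δp'_min = ℏ/(2 × (1/7)Δx) = 7 × ℏ/(2Δx) = 7 × Δp_min
Δp'_min = 7 × 4.507e-26 kg·m/s = 3.155e-25 kg·m/s

Since Δp_min ∝ 1/Δx, when Δx is decreased to 1/7 of its original value, Δp_min increases to 7 times its original value.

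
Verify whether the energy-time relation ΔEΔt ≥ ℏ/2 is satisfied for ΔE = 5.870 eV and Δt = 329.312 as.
Yes, it satisfies the uncertainty relation.

Calculate the product ΔEΔt:
ΔE = 5.870 eV = 9.405e-19 J
ΔEΔt = (9.405e-19 J) × (3.293e-16 s)
ΔEΔt = 3.097e-34 J·s

Compare to the minimum allowed value ℏ/2:
ℏ/2 = 5.273e-35 J·s

Since ΔEΔt = 3.097e-34 J·s ≥ 5.273e-35 J·s = ℏ/2,
this satisfies the uncertainty relation.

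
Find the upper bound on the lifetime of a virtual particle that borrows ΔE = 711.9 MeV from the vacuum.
4.623 × 10^-25 s

Using the energy-time uncertainty principle:
ΔEΔt ≥ ℏ/2

For a virtual particle borrowing energy ΔE, the maximum lifetime is:
Δt_max = ℏ/(2ΔE)

Converting energy:
ΔE = 711.9 MeV = 1.141e-10 J

Δt_max = (1.055e-34 J·s) / (2 × 1.141e-10 J)
Δt_max = 4.623e-25 s = 4.623 × 10^-25 s

Virtual particles with higher borrowed energy exist for shorter times.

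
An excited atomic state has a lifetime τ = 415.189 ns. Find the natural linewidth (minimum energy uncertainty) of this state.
792.665 peV

Using the energy-time uncertainty principle:
ΔEΔt ≥ ℏ/2

The lifetime τ represents the time uncertainty Δt.
The natural linewidth (minimum energy uncertainty) is:

ΔE = ℏ/(2τ)
ΔE = (1.055e-34 J·s) / (2 × 4.152e-07 s)
ΔE = 1.270e-28 J = 792.665 peV

This natural linewidth limits the precision of spectroscopic measurements.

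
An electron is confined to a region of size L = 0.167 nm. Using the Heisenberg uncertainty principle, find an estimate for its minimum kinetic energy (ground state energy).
341.531 meV

Using the uncertainty principle to estimate ground state energy:

1. The position uncertainty is approximately the confinement size:
   Δx ≈ L = 1.670e-10 m

2. From ΔxΔp ≥ ℏ/2, the minimum momentum uncertainty is:
   Δp ≈ ℏ/(2L) = 3.157e-25 kg·m/s

3. The kinetic energy is approximately:
   KE ≈ (Δp)²/(2m) = (3.157e-25)²/(2 × 9.109e-31 kg)
   KE ≈ 5.472e-20 J = 341.531 meV

This is an order-of-magnitude estimate of the ground state energy.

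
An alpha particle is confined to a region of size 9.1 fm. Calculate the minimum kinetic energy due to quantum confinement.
15.769 keV

Using the uncertainty principle:

1. Position uncertainty: Δx ≈ 9.100e-15 m
2. Minimum momentum uncertainty: Δp = ℏ/(2Δx) = 5.794e-21 kg·m/s
3. Minimum kinetic energy:
   KE = (Δp)²/(2m) = (5.794e-21)²/(2 × 6.645e-27 kg)
   KE = 2.526e-15 J = 15.769 keV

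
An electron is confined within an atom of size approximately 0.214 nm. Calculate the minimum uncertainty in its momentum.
2.464 × 10^-25 kg·m/s

Using the Heisenberg uncertainty principle:
ΔxΔp ≥ ℏ/2

With Δx ≈ L = 2.140e-10 m (the confinement size):
Δp_min = ℏ/(2Δx)
Δp_min = (1.055e-34 J·s) / (2 × 2.140e-10 m)
Δp_min = 2.464e-25 kg·m/s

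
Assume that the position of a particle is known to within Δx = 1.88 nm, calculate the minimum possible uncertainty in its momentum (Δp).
2.805 × 10^-26 kg·m/s

Using the Heisenberg uncertainty principle:
ΔxΔp ≥ ℏ/2

The minimum uncertainty in momentum is:
Δp_min = ℏ/(2Δx)
Δp_min = (1.055e-34 J·s) / (2 × 1.880e-09 m)
Δp_min = 2.805e-26 kg·m/s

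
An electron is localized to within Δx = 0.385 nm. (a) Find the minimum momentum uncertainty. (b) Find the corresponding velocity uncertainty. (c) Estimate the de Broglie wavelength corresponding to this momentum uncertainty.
(a) Δp_min = 1.370 × 10^-25 kg·m/s
(b) Δv_min = 150.348 km/s
(c) λ_dB = 4.838 nm

Step-by-step:

(a) From the uncertainty principle:
Δp_min = ℏ/(2Δx) = (1.055e-34 J·s)/(2 × 3.850e-10 m) = 1.370e-25 kg·m/s

(b) The velocity uncertainty:
Δv = Δp/m = (1.370e-25 kg·m/s)/(9.109e-31 kg) = 1.503e+05 m/s = 150.348 km/s

(c) The de Broglie wavelength for this momentum:
λ = h/p = (6.626e-34 J·s)/(1.370e-25 kg·m/s) = 4.838e-09 m = 4.838 nm

Note: The de Broglie wavelength is comparable to the localization size, as expected from wave-particle duality.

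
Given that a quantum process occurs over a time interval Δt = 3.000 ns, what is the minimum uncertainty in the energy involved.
109.702 neV

Using the energy-time uncertainty principle:
ΔEΔt ≥ ℏ/2

The minimum uncertainty in energy is:
ΔE_min = ℏ/(2Δt)
ΔE_min = (1.055e-34 J·s) / (2 × 3.000e-09 s)
ΔE_min = 1.758e-26 J = 109.702 neV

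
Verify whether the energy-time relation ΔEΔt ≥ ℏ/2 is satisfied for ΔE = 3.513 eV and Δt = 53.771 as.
No, it violates the uncertainty relation.

Calculate the product ΔEΔt:
ΔE = 3.513 eV = 5.628e-19 J
ΔEΔt = (5.628e-19 J) × (5.377e-17 s)
ΔEΔt = 3.026e-35 J·s

Compare to the minimum allowed value ℏ/2:
ℏ/2 = 5.273e-35 J·s

Since ΔEΔt = 3.026e-35 J·s < 5.273e-35 J·s = ℏ/2,
this violates the uncertainty relation.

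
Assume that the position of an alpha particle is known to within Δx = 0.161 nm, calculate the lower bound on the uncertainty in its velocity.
49.289 m/s

Using the Heisenberg uncertainty principle and Δp = mΔv:
ΔxΔp ≥ ℏ/2
Δx(mΔv) ≥ ℏ/2

The minimum uncertainty in velocity is:
Δv_min = ℏ/(2mΔx)
Δv_min = (1.055e-34 J·s) / (2 × 6.645e-27 kg × 1.610e-10 m)
Δv_min = 4.929e+01 m/s = 49.289 m/s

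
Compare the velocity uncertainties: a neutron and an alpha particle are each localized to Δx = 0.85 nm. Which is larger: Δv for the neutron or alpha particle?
The neutron has the larger minimum velocity uncertainty, by a ratio of 4.0.

For both particles, Δp_min = ℏ/(2Δx) = 6.203e-26 kg·m/s (same for both).

The velocity uncertainty is Δv = Δp/m:
- neutron: Δv = 6.203e-26 / 1.675e-27 = 3.704e+01 m/s = 37.037 m/s
- alpha particle: Δv = 6.203e-26 / 6.645e-27 = 9.336e+00 m/s = 9.336 m/s

Ratio: 3.704e+01 / 9.336e+00 = 4.0

The lighter particle has larger velocity uncertainty because Δv ∝ 1/m.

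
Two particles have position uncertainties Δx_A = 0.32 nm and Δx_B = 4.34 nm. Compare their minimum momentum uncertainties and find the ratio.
Particle A has the larger minimum momentum uncertainty, by a factor of 13.56.

For each particle, the minimum momentum uncertainty is Δp_min = ℏ/(2Δx):

Particle A: Δp_A = ℏ/(2×3.200e-10 m) = 1.648e-25 kg·m/s
Particle B: Δp_B = ℏ/(2×4.340e-09 m) = 1.215e-26 kg·m/s

Ratio: Δp_A/Δp_B = 13.56

Since Δp_min ∝ 1/Δx, the particle with smaller position uncertainty (A) has larger momentum uncertainty.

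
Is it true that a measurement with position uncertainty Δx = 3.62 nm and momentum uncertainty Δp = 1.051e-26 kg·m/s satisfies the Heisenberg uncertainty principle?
No, it violates the uncertainty principle (impossible measurement).

Calculate the product ΔxΔp:
ΔxΔp = (3.620e-09 m) × (1.051e-26 kg·m/s)
ΔxΔp = 3.805e-35 J·s

Compare to the minimum allowed value ℏ/2:
ℏ/2 = 5.273e-35 J·s

Since ΔxΔp = 3.805e-35 J·s < 5.273e-35 J·s = ℏ/2,
the measurement violates the uncertainty principle.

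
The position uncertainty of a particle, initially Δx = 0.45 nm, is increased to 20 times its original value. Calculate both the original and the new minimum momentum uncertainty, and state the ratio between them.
Original Δp_min = 1.172 × 10^-25 kg·m/s; new Δp'_min = 5.859 × 10^-27 kg·m/s; ratio Δp'_min/Δp_min = 1/20.

From the uncertainty principle ΔxΔp ≥ ℏ/2, the minimum momentum uncertainty is Δp_min = ℏ/(2Δx).

Original (Δx = 0.45 nm = 4.500e-10 m):
Δp_min = (1.055e-34 J·s)/(2 × 4.500e-10 m) = 1.172e-25 kg·m/s

When Δx → 20Δx:
Δp'_min = ℏ/(2 × 20Δx) = (1/20) × ℏ/(2Δx) = (1/20) × Δp_min
Δp'_min = 1/20 × 1.172e-25 kg·m/s = 5.859e-27 kg·m/s

Since Δp_min ∝ 1/Δx, when Δx is increased to 20 times its original value, Δp_min decreases to 1/20 of its original value.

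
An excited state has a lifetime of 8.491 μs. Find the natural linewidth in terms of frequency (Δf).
9.372 kHz

Using the energy-time uncertainty principle and E = hf:
ΔEΔt ≥ ℏ/2
hΔf·Δt ≥ ℏ/2

The minimum frequency uncertainty is:
Δf = ℏ/(2hτ) = 1/(4πτ)
Δf = 1/(4π × 8.491e-06 s)
Δf = 9.372e+03 Hz = 9.372 kHz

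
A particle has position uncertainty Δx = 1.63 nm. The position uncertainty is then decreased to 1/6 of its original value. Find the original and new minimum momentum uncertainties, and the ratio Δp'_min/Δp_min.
Original Δp_min = 3.235 × 10^-26 kg·m/s; new Δp'_min = 1.941 × 10^-25 kg·m/s; ratio Δp'_min/Δp_min = 6.

From the uncertainty principle ΔxΔp ≥ ℏ/2, the minimum momentum uncertainty is Δp_min = ℏ/(2Δx).

Original (Δx = 1.63 nm = 1.630e-09 m):
Δp_min = (1.055e-34 J·s)/(2 × 1.630e-09 m) = 3.235e-26 kg·m/s

When Δx → (1/6)Δx:
Δp'_min = ℏ/(2 × (1/6)Δx) = 6 × ℏ/(2Δx) = 6 × Δp_min
Δp'_min = 6 × 3.235e-26 kg·m/s = 1.941e-25 kg·m/s

Since Δp_min ∝ 1/Δx, when Δx is decreased to 1/6 of its original value, Δp_min increases to 6 times its original value.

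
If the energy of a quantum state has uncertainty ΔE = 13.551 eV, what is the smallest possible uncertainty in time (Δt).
24.286 as

Using the energy-time uncertainty principle:
ΔEΔt ≥ ℏ/2

The minimum uncertainty in time is:
Δt_min = ℏ/(2ΔE)
Δt_min = (1.055e-34 J·s) / (2 × 2.171e-18 J)
Δt_min = 2.429e-17 s = 24.286 as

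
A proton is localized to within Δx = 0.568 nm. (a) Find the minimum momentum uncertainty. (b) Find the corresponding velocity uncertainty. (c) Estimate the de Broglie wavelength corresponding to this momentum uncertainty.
(a) Δp_min = 9.283 × 10^-26 kg·m/s
(b) Δv_min = 55.501 m/s
(c) λ_dB = 7.138 nm

Step-by-step:

(a) From the uncertainty principle:
Δp_min = ℏ/(2Δx) = (1.055e-34 J·s)/(2 × 5.680e-10 m) = 9.283e-26 kg·m/s

(b) The velocity uncertainty:
Δv = Δp/m = (9.283e-26 kg·m/s)/(1.673e-27 kg) = 5.550e+01 m/s = 55.501 m/s

(c) The de Broglie wavelength for this momentum:
λ = h/p = (6.626e-34 J·s)/(9.283e-26 kg·m/s) = 7.138e-09 m = 7.138 nm

Note: The de Broglie wavelength is comparable to the localization size, as expected from wave-particle duality.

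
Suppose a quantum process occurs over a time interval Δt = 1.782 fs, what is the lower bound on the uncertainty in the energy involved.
184.683 meV

Using the energy-time uncertainty principle:
ΔEΔt ≥ ℏ/2

The minimum uncertainty in energy is:
ΔE_min = ℏ/(2Δt)
ΔE_min = (1.055e-34 J·s) / (2 × 1.782e-15 s)
ΔE_min = 2.959e-20 J = 184.683 meV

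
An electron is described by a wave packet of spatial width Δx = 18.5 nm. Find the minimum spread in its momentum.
2.850 × 10^-27 kg·m/s

For a wave packet, the spatial width Δx and momentum spread Δp are related by the uncertainty principle:
ΔxΔp ≥ ℏ/2

The minimum momentum spread is:
Δp_min = ℏ/(2Δx)
Δp_min = (1.055e-34 J·s) / (2 × 1.850e-08 m)
Δp_min = 2.850e-27 kg·m/s

A wave packet cannot have both a well-defined position and well-defined momentum.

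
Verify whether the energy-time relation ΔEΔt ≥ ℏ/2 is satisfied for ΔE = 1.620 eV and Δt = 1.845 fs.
Yes, it satisfies the uncertainty relation.

Calculate the product ΔEΔt:
ΔE = 1.620 eV = 2.596e-19 J
ΔEΔt = (2.596e-19 J) × (1.845e-15 s)
ΔEΔt = 4.789e-34 J·s

Compare to the minimum allowed value ℏ/2:
ℏ/2 = 5.273e-35 J·s

Since ΔEΔt = 4.789e-34 J·s ≥ 5.273e-35 J·s = ℏ/2,
this satisfies the uncertainty relation.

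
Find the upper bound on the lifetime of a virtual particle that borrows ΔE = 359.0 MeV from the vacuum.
9.167 × 10^-25 s

Using the energy-time uncertainty principle:
ΔEΔt ≥ ℏ/2

For a virtual particle borrowing energy ΔE, the maximum lifetime is:
Δt_max = ℏ/(2ΔE)

Converting energy:
ΔE = 359.0 MeV = 5.752e-11 J

Δt_max = (1.055e-34 J·s) / (2 × 5.752e-11 J)
Δt_max = 9.167e-25 s = 9.167 × 10^-25 s

Virtual particles with higher borrowed energy exist for shorter times.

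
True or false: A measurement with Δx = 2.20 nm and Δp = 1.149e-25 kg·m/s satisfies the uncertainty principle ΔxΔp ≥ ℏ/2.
Yes, it satisfies the uncertainty principle.

Calculate the product ΔxΔp:
ΔxΔp = (2.200e-09 m) × (1.149e-25 kg·m/s)
ΔxΔp = 2.528e-34 J·s

Compare to the minimum allowed value ℏ/2:
ℏ/2 = 5.273e-35 J·s

Since ΔxΔp = 2.528e-34 J·s ≥ 5.273e-35 J·s = ℏ/2,
the measurement satisfies the uncertainty principle.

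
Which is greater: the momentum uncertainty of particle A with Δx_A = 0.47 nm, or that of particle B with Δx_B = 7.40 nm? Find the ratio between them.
Particle A has the larger minimum momentum uncertainty, by a factor of 15.74.

For each particle, the minimum momentum uncertainty is Δp_min = ℏ/(2Δx):

Particle A: Δp_A = ℏ/(2×4.700e-10 m) = 1.122e-25 kg·m/s
Particle B: Δp_B = ℏ/(2×7.400e-09 m) = 7.125e-27 kg·m/s

Ratio: Δp_A/Δp_B = 15.74

Since Δp_min ∝ 1/Δx, the particle with smaller position uncertainty (A) has larger momentum uncertainty.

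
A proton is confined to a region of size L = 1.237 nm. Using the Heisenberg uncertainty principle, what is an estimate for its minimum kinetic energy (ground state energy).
3.390 μeV

Using the uncertainty principle to estimate ground state energy:

1. The position uncertainty is approximately the confinement size:
   Δx ≈ L = 1.237e-09 m

2. From ΔxΔp ≥ ℏ/2, the minimum momentum uncertainty is:
   Δp ≈ ℏ/(2L) = 4.263e-26 kg·m/s

3. The kinetic energy is approximately:
   KE ≈ (Δp)²/(2m) = (4.263e-26)²/(2 × 1.673e-27 kg)
   KE ≈ 5.432e-25 J = 3.390 μeV

This is an order-of-magnitude estimate of the ground state energy.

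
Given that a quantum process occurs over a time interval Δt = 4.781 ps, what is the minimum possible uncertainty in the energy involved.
68.836 μeV

Using the energy-time uncertainty principle:
ΔEΔt ≥ ℏ/2

The minimum uncertainty in energy is:
ΔE_min = ℏ/(2Δt)
ΔE_min = (1.055e-34 J·s) / (2 × 4.781e-12 s)
ΔE_min = 1.103e-23 J = 68.836 μeV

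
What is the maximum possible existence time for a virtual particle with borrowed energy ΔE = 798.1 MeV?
4.124 × 10^-25 s

Using the energy-time uncertainty principle:
ΔEΔt ≥ ℏ/2

For a virtual particle borrowing energy ΔE, the maximum lifetime is:
Δt_max = ℏ/(2ΔE)

Converting energy:
ΔE = 798.1 MeV = 1.279e-10 J

Δt_max = (1.055e-34 J·s) / (2 × 1.279e-10 J)
Δt_max = 4.124e-25 s = 4.124 × 10^-25 s

Virtual particles with higher borrowed energy exist for shorter times.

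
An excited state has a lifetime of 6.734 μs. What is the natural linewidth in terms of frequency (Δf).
11.817 kHz

Using the energy-time uncertainty principle and E = hf:
ΔEΔt ≥ ℏ/2
hΔf·Δt ≥ ℏ/2

The minimum frequency uncertainty is:
Δf = ℏ/(2hτ) = 1/(4πτ)
Δf = 1/(4π × 6.734e-06 s)
Δf = 1.182e+04 Hz = 11.817 kHz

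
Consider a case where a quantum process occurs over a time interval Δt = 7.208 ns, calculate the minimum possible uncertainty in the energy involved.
45.658 neV

Using the energy-time uncertainty principle:
ΔEΔt ≥ ℏ/2

The minimum uncertainty in energy is:
ΔE_min = ℏ/(2Δt)
ΔE_min = (1.055e-34 J·s) / (2 × 7.208e-09 s)
ΔE_min = 7.315e-27 J = 45.658 neV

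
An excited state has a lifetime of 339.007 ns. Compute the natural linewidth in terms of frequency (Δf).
234.737 kHz

Using the energy-time uncertainty principle and E = hf:
ΔEΔt ≥ ℏ/2
hΔf·Δt ≥ ℏ/2

The minimum frequency uncertainty is:
Δf = ℏ/(2hτ) = 1/(4πτ)
Δf = 1/(4π × 3.390e-07 s)
Δf = 2.347e+05 Hz = 234.737 kHz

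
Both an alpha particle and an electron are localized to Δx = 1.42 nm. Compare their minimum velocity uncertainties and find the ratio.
The electron has the larger minimum velocity uncertainty, by a ratio of 7294.3.

For both particles, Δp_min = ℏ/(2Δx) = 3.713e-26 kg·m/s (same for both).

The velocity uncertainty is Δv = Δp/m:
- alpha particle: Δv = 3.713e-26 / 6.645e-27 = 5.588e+00 m/s = 5.588 m/s
- electron: Δv = 3.713e-26 / 9.109e-31 = 4.076e+04 m/s = 40.763 km/s

Ratio: 4.076e+04 / 5.588e+00 = 7294.3

The lighter particle has larger velocity uncertainty because Δv ∝ 1/m.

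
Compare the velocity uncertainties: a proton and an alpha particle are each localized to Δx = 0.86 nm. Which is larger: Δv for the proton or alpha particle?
The proton has the larger minimum velocity uncertainty, by a ratio of 4.0.

For both particles, Δp_min = ℏ/(2Δx) = 6.131e-26 kg·m/s (same for both).

The velocity uncertainty is Δv = Δp/m:
- proton: Δv = 6.131e-26 / 1.673e-27 = 3.666e+01 m/s = 36.656 m/s
- alpha particle: Δv = 6.131e-26 / 6.645e-27 = 9.227e+00 m/s = 9.227 m/s

Ratio: 3.666e+01 / 9.227e+00 = 4.0

The lighter particle has larger velocity uncertainty because Δv ∝ 1/m.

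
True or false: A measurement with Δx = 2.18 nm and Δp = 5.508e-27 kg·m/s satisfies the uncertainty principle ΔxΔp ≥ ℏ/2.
No, it violates the uncertainty principle (impossible measurement).

Calculate the product ΔxΔp:
ΔxΔp = (2.180e-09 m) × (5.508e-27 kg·m/s)
ΔxΔp = 1.201e-35 J·s

Compare to the minimum allowed value ℏ/2:
ℏ/2 = 5.273e-35 J·s

Since ΔxΔp = 1.201e-35 J·s < 5.273e-35 J·s = ℏ/2,
the measurement violates the uncertainty principle.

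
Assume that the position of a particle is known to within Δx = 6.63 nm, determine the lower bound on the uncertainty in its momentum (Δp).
7.953 × 10^-27 kg·m/s

Using the Heisenberg uncertainty principle:
ΔxΔp ≥ ℏ/2

The minimum uncertainty in momentum is:
Δp_min = ℏ/(2Δx)
Δp_min = (1.055e-34 J·s) / (2 × 6.630e-09 m)
Δp_min = 7.953e-27 kg·m/s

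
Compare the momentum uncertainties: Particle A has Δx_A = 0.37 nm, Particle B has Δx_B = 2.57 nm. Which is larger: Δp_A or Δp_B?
Particle A has the larger minimum momentum uncertainty, by a factor of 6.95.

For each particle, the minimum momentum uncertainty is Δp_min = ℏ/(2Δx):

Particle A: Δp_A = ℏ/(2×3.700e-10 m) = 1.425e-25 kg·m/s
Particle B: Δp_B = ℏ/(2×2.570e-09 m) = 2.052e-26 kg·m/s

Ratio: Δp_A/Δp_B = 6.95

Since Δp_min ∝ 1/Δx, the particle with smaller position uncertainty (A) has larger momentum uncertainty.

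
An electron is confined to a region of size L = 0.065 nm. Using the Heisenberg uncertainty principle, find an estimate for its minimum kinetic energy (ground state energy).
2.254 eV

Using the uncertainty principle to estimate ground state energy:

1. The position uncertainty is approximately the confinement size:
   Δx ≈ L = 6.500e-11 m

2. From ΔxΔp ≥ ℏ/2, the minimum momentum uncertainty is:
   Δp ≈ ℏ/(2L) = 8.112e-25 kg·m/s

3. The kinetic energy is approximately:
   KE ≈ (Δp)²/(2m) = (8.112e-25)²/(2 × 9.109e-31 kg)
   KE ≈ 3.612e-19 J = 2.254 eV

This is an order-of-magnitude estimate of the ground state energy.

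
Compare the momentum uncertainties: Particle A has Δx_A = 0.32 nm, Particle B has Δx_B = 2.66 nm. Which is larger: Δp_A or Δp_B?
Particle A has the larger minimum momentum uncertainty, by a factor of 8.31.

For each particle, the minimum momentum uncertainty is Δp_min = ℏ/(2Δx):

Particle A: Δp_A = ℏ/(2×3.200e-10 m) = 1.648e-25 kg·m/s
Particle B: Δp_B = ℏ/(2×2.660e-09 m) = 1.982e-26 kg·m/s

Ratio: Δp_A/Δp_B = 8.31

Since Δp_min ∝ 1/Δx, the particle with smaller position uncertainty (A) has larger momentum uncertainty.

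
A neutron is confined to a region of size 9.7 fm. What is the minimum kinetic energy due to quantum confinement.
55.057 keV

Using the uncertainty principle:

1. Position uncertainty: Δx ≈ 9.700e-15 m
2. Minimum momentum uncertainty: Δp = ℏ/(2Δx) = 5.436e-21 kg·m/s
3. Minimum kinetic energy:
   KE = (Δp)²/(2m) = (5.436e-21)²/(2 × 1.675e-27 kg)
   KE = 8.821e-15 J = 55.057 keV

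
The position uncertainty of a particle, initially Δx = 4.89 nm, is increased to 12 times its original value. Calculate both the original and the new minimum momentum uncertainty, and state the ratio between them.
Original Δp_min = 1.078 × 10^-26 kg·m/s; new Δp'_min = 8.986 × 10^-28 kg·m/s; ratio Δp'_min/Δp_min = 1/12.

From the uncertainty principle ΔxΔp ≥ ℏ/2, the minimum momentum uncertainty is Δp_min = ℏ/(2Δx).

Original (Δx = 4.89 nm = 4.890e-09 m):
Δp_min = (1.055e-34 J·s)/(2 × 4.890e-09 m) = 1.078e-26 kg·m/s

When Δx → 12Δx:
Δp'_min = ℏ/(2 × 12Δx) = (1/12) × ℏ/(2Δx) = (1/12) × Δp_min
Δp'_min = 1/12 × 1.078e-26 kg·m/s = 8.986e-28 kg·m/s

Since Δp_min ∝ 1/Δx, when Δx is increased to 12 times its original value, Δp_min decreases to 1/12 of its original value.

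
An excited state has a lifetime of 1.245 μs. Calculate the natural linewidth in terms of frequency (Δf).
63.918 kHz

Using the energy-time uncertainty principle and E = hf:
ΔEΔt ≥ ℏ/2
hΔf·Δt ≥ ℏ/2

The minimum frequency uncertainty is:
Δf = ℏ/(2hτ) = 1/(4πτ)
Δf = 1/(4π × 1.245e-06 s)
Δf = 6.392e+04 Hz = 63.918 kHz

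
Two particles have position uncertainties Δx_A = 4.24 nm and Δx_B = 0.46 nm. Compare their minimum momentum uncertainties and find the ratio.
Particle B has the larger minimum momentum uncertainty, by a factor of 9.22.

For each particle, the minimum momentum uncertainty is Δp_min = ℏ/(2Δx):

Particle A: Δp_A = ℏ/(2×4.240e-09 m) = 1.244e-26 kg·m/s
Particle B: Δp_B = ℏ/(2×4.600e-10 m) = 1.146e-25 kg·m/s

Ratio: Δp_B/Δp_A = 9.22

Since Δp_min ∝ 1/Δx, the particle with smaller position uncertainty (B) has larger momentum uncertainty.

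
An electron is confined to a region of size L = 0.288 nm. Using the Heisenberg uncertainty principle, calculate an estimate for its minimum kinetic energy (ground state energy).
114.836 meV

Using the uncertainty principle to estimate ground state energy:

1. The position uncertainty is approximately the confinement size:
   Δx ≈ L = 2.880e-10 m

2. From ΔxΔp ≥ ℏ/2, the minimum momentum uncertainty is:
   Δp ≈ ℏ/(2L) = 1.831e-25 kg·m/s

3. The kinetic energy is approximately:
   KE ≈ (Δp)²/(2m) = (1.831e-25)²/(2 × 9.109e-31 kg)
   KE ≈ 1.840e-20 J = 114.836 meV

This is an order-of-magnitude estimate of the ground state energy.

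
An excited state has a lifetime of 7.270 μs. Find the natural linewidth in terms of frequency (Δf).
10.946 kHz

Using the energy-time uncertainty principle and E = hf:
ΔEΔt ≥ ℏ/2
hΔf·Δt ≥ ℏ/2

The minimum frequency uncertainty is:
Δf = ℏ/(2hτ) = 1/(4πτ)
Δf = 1/(4π × 7.270e-06 s)
Δf = 1.095e+04 Hz = 10.946 kHz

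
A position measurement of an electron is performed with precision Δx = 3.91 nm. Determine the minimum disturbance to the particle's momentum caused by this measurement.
1.349 × 10^-26 kg·m/s

The uncertainty principle implies that measuring position disturbs momentum:
ΔxΔp ≥ ℏ/2

When we measure position with precision Δx, we necessarily introduce a momentum uncertainty:
Δp ≥ ℏ/(2Δx)
Δp_min = (1.055e-34 J·s) / (2 × 3.910e-09 m)
Δp_min = 1.349e-26 kg·m/s

The more precisely we measure position, the greater the momentum disturbance.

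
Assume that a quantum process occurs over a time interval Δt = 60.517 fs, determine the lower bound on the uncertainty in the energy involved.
5.438 meV

Using the energy-time uncertainty principle:
ΔEΔt ≥ ℏ/2

The minimum uncertainty in energy is:
ΔE_min = ℏ/(2Δt)
ΔE_min = (1.055e-34 J·s) / (2 × 6.052e-14 s)
ΔE_min = 8.713e-22 J = 5.438 meV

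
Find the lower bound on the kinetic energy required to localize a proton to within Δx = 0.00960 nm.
56.287 meV

Localizing a particle requires giving it sufficient momentum uncertainty:

1. From uncertainty principle: Δp ≥ ℏ/(2Δx)
   Δp_min = (1.055e-34 J·s) / (2 × 9.600e-12 m)
   Δp_min = 5.493e-24 kg·m/s

2. This momentum uncertainty corresponds to kinetic energy:
   KE ≈ (Δp)²/(2m) = (5.493e-24)²/(2 × 1.673e-27 kg)
   KE = 9.018e-21 J = 56.287 meV

Tighter localization requires more energy.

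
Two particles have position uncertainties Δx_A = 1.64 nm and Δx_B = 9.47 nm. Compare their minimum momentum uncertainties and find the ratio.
Particle A has the larger minimum momentum uncertainty, by a factor of 5.77.

For each particle, the minimum momentum uncertainty is Δp_min = ℏ/(2Δx):

Particle A: Δp_A = ℏ/(2×1.640e-09 m) = 3.215e-26 kg·m/s
Particle B: Δp_B = ℏ/(2×9.470e-09 m) = 5.568e-27 kg·m/s

Ratio: Δp_A/Δp_B = 5.77

Since Δp_min ∝ 1/Δx, the particle with smaller position uncertainty (A) has larger momentum uncertainty.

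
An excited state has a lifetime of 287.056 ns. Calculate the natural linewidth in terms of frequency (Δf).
277.219 kHz

Using the energy-time uncertainty principle and E = hf:
ΔEΔt ≥ ℏ/2
hΔf·Δt ≥ ℏ/2

The minimum frequency uncertainty is:
Δf = ℏ/(2hτ) = 1/(4πτ)
Δf = 1/(4π × 2.871e-07 s)
Δf = 2.772e+05 Hz = 277.219 kHz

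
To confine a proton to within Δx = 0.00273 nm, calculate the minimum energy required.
696.031 meV

Localizing a particle requires giving it sufficient momentum uncertainty:

1. From uncertainty principle: Δp ≥ ℏ/(2Δx)
   Δp_min = (1.055e-34 J·s) / (2 × 2.730e-12 m)
   Δp_min = 1.931e-23 kg·m/s

2. This momentum uncertainty corresponds to kinetic energy:
   KE ≈ (Δp)²/(2m) = (1.931e-23)²/(2 × 1.673e-27 kg)
   KE = 1.115e-19 J = 696.031 meV

Tighter localization requires more energy.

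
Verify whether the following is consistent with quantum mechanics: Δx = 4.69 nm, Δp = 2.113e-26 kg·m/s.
Yes, it satisfies the uncertainty principle.

Calculate the product ΔxΔp:
ΔxΔp = (4.690e-09 m) × (2.113e-26 kg·m/s)
ΔxΔp = 9.910e-35 J·s

Compare to the minimum allowed value ℏ/2:
ℏ/2 = 5.273e-35 J·s

Since ΔxΔp = 9.910e-35 J·s ≥ 5.273e-35 J·s = ℏ/2,
the measurement satisfies the uncertainty principle.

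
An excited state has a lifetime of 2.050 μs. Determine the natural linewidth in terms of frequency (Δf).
38.818 kHz

Using the energy-time uncertainty principle and E = hf:
ΔEΔt ≥ ℏ/2
hΔf·Δt ≥ ℏ/2

The minimum frequency uncertainty is:
Δf = ℏ/(2hτ) = 1/(4πτ)
Δf = 1/(4π × 2.050e-06 s)
Δf = 3.882e+04 Hz = 38.818 kHz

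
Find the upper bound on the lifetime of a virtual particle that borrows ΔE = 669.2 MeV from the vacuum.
4.918 × 10^-25 s

Using the energy-time uncertainty principle:
ΔEΔt ≥ ℏ/2

For a virtual particle borrowing energy ΔE, the maximum lifetime is:
Δt_max = ℏ/(2ΔE)

Converting energy:
ΔE = 669.2 MeV = 1.072e-10 J

Δt_max = (1.055e-34 J·s) / (2 × 1.072e-10 J)
Δt_max = 4.918e-25 s = 4.918 × 10^-25 s

Virtual particles with higher borrowed energy exist for shorter times.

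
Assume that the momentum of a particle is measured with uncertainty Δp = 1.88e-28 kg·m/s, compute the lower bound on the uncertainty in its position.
280.471 nm

Using the Heisenberg uncertainty principle:
ΔxΔp ≥ ℏ/2

The minimum uncertainty in position is:
Δx_min = ℏ/(2Δp)
Δx_min = (1.055e-34 J·s) / (2 × 1.880e-28 kg·m/s)
Δx_min = 2.805e-07 m = 280.471 nm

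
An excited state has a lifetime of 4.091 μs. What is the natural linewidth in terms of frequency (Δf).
19.452 kHz

Using the energy-time uncertainty principle and E = hf:
ΔEΔt ≥ ℏ/2
hΔf·Δt ≥ ℏ/2

The minimum frequency uncertainty is:
Δf = ℏ/(2hτ) = 1/(4πτ)
Δf = 1/(4π × 4.091e-06 s)
Δf = 1.945e+04 Hz = 19.452 kHz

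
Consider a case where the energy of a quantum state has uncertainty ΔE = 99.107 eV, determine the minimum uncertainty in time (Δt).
3.321 as

Using the energy-time uncertainty principle:
ΔEΔt ≥ ℏ/2

The minimum uncertainty in time is:
Δt_min = ℏ/(2ΔE)
Δt_min = (1.055e-34 J·s) / (2 × 1.588e-17 J)
Δt_min = 3.321e-18 s = 3.321 as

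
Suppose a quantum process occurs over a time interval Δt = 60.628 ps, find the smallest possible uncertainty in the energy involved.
5.428 μeV

Using the energy-time uncertainty principle:
ΔEΔt ≥ ℏ/2

The minimum uncertainty in energy is:
ΔE_min = ℏ/(2Δt)
ΔE_min = (1.055e-34 J·s) / (2 × 6.063e-11 s)
ΔE_min = 8.697e-25 J = 5.428 μeV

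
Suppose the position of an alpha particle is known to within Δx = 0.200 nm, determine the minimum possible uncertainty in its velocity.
39.677 m/s

Using the Heisenberg uncertainty principle and Δp = mΔv:
ΔxΔp ≥ ℏ/2
Δx(mΔv) ≥ ℏ/2

The minimum uncertainty in velocity is:
Δv_min = ℏ/(2mΔx)
Δv_min = (1.055e-34 J·s) / (2 × 6.645e-27 kg × 2.000e-10 m)
Δv_min = 3.968e+01 m/s = 39.677 m/s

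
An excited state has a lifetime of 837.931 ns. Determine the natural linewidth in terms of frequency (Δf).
94.969 kHz

Using the energy-time uncertainty principle and E = hf:
ΔEΔt ≥ ℏ/2
hΔf·Δt ≥ ℏ/2

The minimum frequency uncertainty is:
Δf = ℏ/(2hτ) = 1/(4πτ)
Δf = 1/(4π × 8.379e-07 s)
Δf = 9.497e+04 Hz = 94.969 kHz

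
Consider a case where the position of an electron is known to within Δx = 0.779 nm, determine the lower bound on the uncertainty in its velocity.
74.305 km/s

Using the Heisenberg uncertainty principle and Δp = mΔv:
ΔxΔp ≥ ℏ/2
Δx(mΔv) ≥ ℏ/2

The minimum uncertainty in velocity is:
Δv_min = ℏ/(2mΔx)
Δv_min = (1.055e-34 J·s) / (2 × 9.109e-31 kg × 7.790e-10 m)
Δv_min = 7.431e+04 m/s = 74.305 km/s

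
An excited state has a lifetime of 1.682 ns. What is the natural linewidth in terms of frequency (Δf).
47.311 MHz

Using the energy-time uncertainty principle and E = hf:
ΔEΔt ≥ ℏ/2
hΔf·Δt ≥ ℏ/2

The minimum frequency uncertainty is:
Δf = ℏ/(2hτ) = 1/(4πτ)
Δf = 1/(4π × 1.682e-09 s)
Δf = 4.731e+07 Hz = 47.311 MHz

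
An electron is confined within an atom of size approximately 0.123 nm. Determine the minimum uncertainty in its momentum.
4.287 × 10^-25 kg·m/s

Using the Heisenberg uncertainty principle:
ΔxΔp ≥ ℏ/2

With Δx ≈ L = 1.230e-10 m (the confinement size):
Δp_min = ℏ/(2Δx)
Δp_min = (1.055e-34 J·s) / (2 × 1.230e-10 m)
Δp_min = 4.287e-25 kg·m/s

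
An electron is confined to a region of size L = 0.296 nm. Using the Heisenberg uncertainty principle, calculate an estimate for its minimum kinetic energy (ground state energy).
108.713 meV

Using the uncertainty principle to estimate ground state energy:

1. The position uncertainty is approximately the confinement size:
   Δx ≈ L = 2.960e-10 m

2. From ΔxΔp ≥ ℏ/2, the minimum momentum uncertainty is:
   Δp ≈ ℏ/(2L) = 1.781e-25 kg·m/s

3. The kinetic energy is approximately:
   KE ≈ (Δp)²/(2m) = (1.781e-25)²/(2 × 9.109e-31 kg)
   KE ≈ 1.742e-20 J = 108.713 meV

This is an order-of-magnitude estimate of the ground state energy.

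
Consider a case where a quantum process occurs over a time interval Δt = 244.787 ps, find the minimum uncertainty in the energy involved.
1.344 μeV

Using the energy-time uncertainty principle:
ΔEΔt ≥ ℏ/2

The minimum uncertainty in energy is:
ΔE_min = ℏ/(2Δt)
ΔE_min = (1.055e-34 J·s) / (2 × 2.448e-10 s)
ΔE_min = 2.154e-25 J = 1.344 μeV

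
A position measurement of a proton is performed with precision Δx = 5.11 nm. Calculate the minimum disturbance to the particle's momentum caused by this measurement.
1.032 × 10^-26 kg·m/s

The uncertainty principle implies that measuring position disturbs momentum:
ΔxΔp ≥ ℏ/2

When we measure position with precision Δx, we necessarily introduce a momentum uncertainty:
Δp ≥ ℏ/(2Δx)
Δp_min = (1.055e-34 J·s) / (2 × 5.110e-09 m)
Δp_min = 1.032e-26 kg·m/s

The more precisely we measure position, the greater the momentum disturbance.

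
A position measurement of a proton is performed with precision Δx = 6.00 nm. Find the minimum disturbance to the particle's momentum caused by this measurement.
8.788 × 10^-27 kg·m/s

The uncertainty principle implies that measuring position disturbs momentum:
ΔxΔp ≥ ℏ/2

When we measure position with precision Δx, we necessarily introduce a momentum uncertainty:
Δp ≥ ℏ/(2Δx)
Δp_min = (1.055e-34 J·s) / (2 × 6.000e-09 m)
Δp_min = 8.788e-27 kg·m/s

The more precisely we measure position, the greater the momentum disturbance.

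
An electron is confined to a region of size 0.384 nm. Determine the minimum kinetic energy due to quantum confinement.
64.595 meV

Using the uncertainty principle:

1. Position uncertainty: Δx ≈ 3.840e-10 m
2. Minimum momentum uncertainty: Δp = ℏ/(2Δx) = 1.373e-25 kg·m/s
3. Minimum kinetic energy:
   KE = (Δp)²/(2m) = (1.373e-25)²/(2 × 9.109e-31 kg)
   KE = 1.035e-20 J = 64.595 meV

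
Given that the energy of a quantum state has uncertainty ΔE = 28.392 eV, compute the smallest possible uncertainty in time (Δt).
11.592 as

Using the energy-time uncertainty principle:
ΔEΔt ≥ ℏ/2

The minimum uncertainty in time is:
Δt_min = ℏ/(2ΔE)
Δt_min = (1.055e-34 J·s) / (2 × 4.549e-18 J)
Δt_min = 1.159e-17 s = 11.592 as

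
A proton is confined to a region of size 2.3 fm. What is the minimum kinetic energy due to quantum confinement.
980.615 keV

Using the uncertainty principle:

1. Position uncertainty: Δx ≈ 2.300e-15 m
2. Minimum momentum uncertainty: Δp = ℏ/(2Δx) = 2.293e-20 kg·m/s
3. Minimum kinetic energy:
   KE = (Δp)²/(2m) = (2.293e-20)²/(2 × 1.673e-27 kg)
   KE = 1.571e-13 J = 980.615 keV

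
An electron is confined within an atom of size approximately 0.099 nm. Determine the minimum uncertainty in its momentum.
5.326 × 10^-25 kg·m/s

Using the Heisenberg uncertainty principle:
ΔxΔp ≥ ℏ/2

With Δx ≈ L = 9.900e-11 m (the confinement size):
Δp_min = ℏ/(2Δx)
Δp_min = (1.055e-34 J·s) / (2 × 9.900e-11 m)
Δp_min = 5.326e-25 kg·m/s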